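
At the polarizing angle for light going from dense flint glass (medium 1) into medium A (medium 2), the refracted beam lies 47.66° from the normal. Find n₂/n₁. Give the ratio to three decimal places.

θ_B + θ_t = 90°, so θ_B = 90° − 47.66° = 42.34°.
tan θ_B = n₂/n₁, so n₂/n₁ = tan 42.34° = 0.911.

n₂/n₁ ≈ 0.911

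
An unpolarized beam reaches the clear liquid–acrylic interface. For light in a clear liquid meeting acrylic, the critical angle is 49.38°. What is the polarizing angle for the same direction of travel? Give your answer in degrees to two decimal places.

sin θ_c = n₂/n₁, so n₂/n₁ = sin 49.38° = 0.7590.
Brewster: tan θ_B = n₂/n₁ = 0.7590.
θ_B = arctan(0.7590) = 37.20°.

θ_B ≈ 37.20°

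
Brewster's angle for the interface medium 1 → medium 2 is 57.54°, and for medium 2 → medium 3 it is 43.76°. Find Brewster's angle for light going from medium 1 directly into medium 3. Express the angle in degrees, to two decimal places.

θ_B ≈ 56.41°

tan θ_B(1→2) = n₂/n₁ = tan 57.54° = 1.5721.
tan θ_B(2→3) = n₃/n₂ = tan 43.76° = 0.9576.
So n₃/n₁ = (n₂/n₁)(n₃/n₂) = 1.5721 × 0.9576 = 1.5055.
θ_B(1→3) = arctan(1.5055) = 56.41°.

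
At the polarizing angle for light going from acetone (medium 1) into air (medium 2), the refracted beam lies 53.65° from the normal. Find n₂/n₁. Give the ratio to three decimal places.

θ_B + θ_t = 90°, so θ_B = 90° − 53.65° = 36.35°.
Then n₂/n₁ = tan θ_B = tan 36.35° = 0.736.

n₂/n₁ ≈ 0.736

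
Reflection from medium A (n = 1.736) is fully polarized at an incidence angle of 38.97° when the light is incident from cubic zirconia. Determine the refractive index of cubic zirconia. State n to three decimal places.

Brewster's law: tan θ_B = n₂/n₁ (light incident in cubic zirconia, refracted into medium A).
n₁ = n₂ / tan θ_B = 1.736 / tan 38.97° = 2.146.

n ≈ 2.146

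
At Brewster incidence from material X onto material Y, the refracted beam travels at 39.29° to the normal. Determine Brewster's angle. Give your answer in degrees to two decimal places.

Since the reflected and refracted rays are at right angles at the polarizing angle, θ_B + θ_t = 90°.
So θ_B = 90° − θ_t = 90° − 39.29° = 50.71°.

θ_B ≈ 50.71°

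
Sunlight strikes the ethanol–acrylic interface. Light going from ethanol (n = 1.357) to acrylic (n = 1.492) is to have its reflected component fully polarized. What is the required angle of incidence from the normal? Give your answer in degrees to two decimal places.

Here n₂/n₁ = 1.492/1.357 = 1.0995, and Brewster's law gives tan θ_B = n₂/n₁. Taking the arctangent, θ_B = 47.71°.

θ_B ≈ 47.71°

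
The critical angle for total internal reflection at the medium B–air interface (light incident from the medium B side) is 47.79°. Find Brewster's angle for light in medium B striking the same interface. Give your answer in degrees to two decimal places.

θ_B ≈ 36.53°

At the critical angle sin θ_c = n₂/n₁, giving n₂/n₁ = sin 47.79° = 0.7407.
Then tan θ_B = n₂/n₁ = 0.7407, so θ_B = arctan 0.7407 = 36.53°.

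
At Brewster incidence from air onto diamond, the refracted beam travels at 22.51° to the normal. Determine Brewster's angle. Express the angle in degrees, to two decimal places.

θ_B ≈ 67.49°

Since the reflected and refracted rays are at right angles at the polarizing angle, θ_B + θ_t = 90°.
So θ_B = 90° − θ_t = 90° − 22.51° = 67.49°.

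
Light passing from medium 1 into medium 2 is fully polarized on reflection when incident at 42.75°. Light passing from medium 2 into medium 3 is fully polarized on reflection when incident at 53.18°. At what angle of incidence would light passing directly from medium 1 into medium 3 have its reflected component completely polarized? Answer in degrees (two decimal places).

Each Brewster angle gives a ratio: n₂/n₁ = tan 42.75° = 0.9244, n₃/n₂ = tan 53.18° = 1.3358.
n₃/n₁ = 1.2348. Then tan θ_B(1→3) = n₃/n₁, so θ_B(1→3) = arctan(1.2348) = 51.00°.

θ_B ≈ 51.00°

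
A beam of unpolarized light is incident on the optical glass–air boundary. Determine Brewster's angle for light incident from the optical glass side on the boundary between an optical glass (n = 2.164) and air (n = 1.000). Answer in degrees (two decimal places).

θ_B ≈ 24.80°

tan θ_B = n₂/n₁ = 1.000/2.164 = 0.4621.
θ_B = arctan(0.4621) = 24.80°.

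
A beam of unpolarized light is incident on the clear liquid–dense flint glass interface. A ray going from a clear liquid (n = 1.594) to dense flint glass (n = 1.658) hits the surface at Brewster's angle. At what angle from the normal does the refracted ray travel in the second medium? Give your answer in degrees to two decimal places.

tan θ_B = n₂/n₁ = 1.658/1.594 = 1.0402, so θ_B = 46.13°.
At Brewster's angle the reflected and refracted rays are perpendicular, so θ_t = 90° − θ_B = 90° − 46.13° = 43.87°.

θ_t ≈ 43.87°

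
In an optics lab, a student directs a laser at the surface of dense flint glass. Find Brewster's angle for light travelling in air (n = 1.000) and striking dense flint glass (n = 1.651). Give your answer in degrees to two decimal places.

θ_B ≈ 58.80°

tan θ_B = n₂/n₁ = 1.651/1.000 = 1.6510.
So θ_B = arctan 1.6510 = 58.80°.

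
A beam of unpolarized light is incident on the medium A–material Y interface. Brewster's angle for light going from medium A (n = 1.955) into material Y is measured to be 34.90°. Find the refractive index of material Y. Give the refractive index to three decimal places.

n ≈ 1.364

Brewster's law: tan θ_B = n₂/n₁ (light incident in medium A, refracted into material Y).
n₂ = n₁ tan θ_B = 1.955 × tan 34.90° = 1.364.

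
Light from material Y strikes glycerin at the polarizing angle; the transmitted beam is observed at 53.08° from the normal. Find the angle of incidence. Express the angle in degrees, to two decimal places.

θ_B ≈ 36.92°

Brewster's condition makes the reflected and refracted beams perpendicular: θ_B + θ_t = 90°.
So θ_B = 90° − θ_t = 90° − 53.08° = 36.92°.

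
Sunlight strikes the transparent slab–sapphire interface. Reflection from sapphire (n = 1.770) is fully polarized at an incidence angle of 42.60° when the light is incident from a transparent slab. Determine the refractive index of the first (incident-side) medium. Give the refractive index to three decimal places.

Brewster's law: tan θ_B = n₂/n₁ (light incident in a transparent slab, refracted into sapphire).
n₁ = n₂ / tan θ_B = 1.770 / tan 42.60° = 1.925.

n ≈ 1.925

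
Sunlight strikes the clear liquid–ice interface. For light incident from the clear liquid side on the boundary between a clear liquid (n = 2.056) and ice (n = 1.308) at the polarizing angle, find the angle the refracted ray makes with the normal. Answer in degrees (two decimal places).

θ_t ≈ 57.54°

First find Brewster's angle: tan θ_B = 1.308/2.056 = 0.6362, giving θ_B = 32.46°.
Since θ_B + θ_t = 90° at Brewster incidence, θ_t = 90° − 32.46° = 57.54°.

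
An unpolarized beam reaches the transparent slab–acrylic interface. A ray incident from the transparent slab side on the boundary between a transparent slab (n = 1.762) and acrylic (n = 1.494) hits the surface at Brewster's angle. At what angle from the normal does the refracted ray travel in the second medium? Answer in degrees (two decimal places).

θ_t ≈ 49.71°

First find Brewster's angle: tan θ_B = 1.494/1.762 = 0.8479, giving θ_B = 40.29°.
Since θ_B + θ_t = 90° at Brewster incidence, θ_t = 90° − 40.29° = 49.71°.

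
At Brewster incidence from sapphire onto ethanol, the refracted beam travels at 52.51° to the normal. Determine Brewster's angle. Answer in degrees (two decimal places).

Brewster's condition makes the reflected and refracted beams perpendicular: θ_B + θ_t = 90°.
θ_B = 90° − 52.51° = 37.49°.

θ_B ≈ 37.49°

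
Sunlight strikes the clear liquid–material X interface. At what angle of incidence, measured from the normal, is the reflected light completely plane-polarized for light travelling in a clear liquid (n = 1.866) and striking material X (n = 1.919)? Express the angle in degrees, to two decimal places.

θ_B ≈ 45.80°

At Brewster's angle the reflected and refracted rays are perpendicular, which with Snell's law gives tan θ_B = n₂/n₁.
Brewster's condition: tan θ_B = n₂/n₁ = 1.919/1.866 = 1.0284.
So θ_B = arctan 1.0284 = 45.80°.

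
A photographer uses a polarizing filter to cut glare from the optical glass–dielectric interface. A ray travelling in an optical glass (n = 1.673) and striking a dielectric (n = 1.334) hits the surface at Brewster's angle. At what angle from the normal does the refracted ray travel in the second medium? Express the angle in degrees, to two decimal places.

θ_t ≈ 51.43°

First find Brewster's angle: tan θ_B = 1.334/1.673 = 0.7974, giving θ_B = 38.57°.
At Brewster's angle the reflected and refracted rays are perpendicular, so θ_t = 90° − θ_B = 90° − 38.57° = 51.43°.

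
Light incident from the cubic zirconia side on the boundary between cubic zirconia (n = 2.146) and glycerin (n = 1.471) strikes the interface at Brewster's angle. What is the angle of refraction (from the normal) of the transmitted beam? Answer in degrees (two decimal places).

θ_B = arctan(n₂/n₁) = arctan(1.471/2.146) = 34.43°.
The refracted ray is perpendicular to the reflected ray, so θ_t = 90° − θ_B = 55.57°.

θ_t ≈ 55.57°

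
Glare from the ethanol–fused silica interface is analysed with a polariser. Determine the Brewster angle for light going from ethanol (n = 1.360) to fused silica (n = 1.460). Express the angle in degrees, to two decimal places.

θ_B ≈ 47.03°

Brewster's condition: tan θ_B = n₂/n₁ = 1.460/1.360 = 1.0735. Taking the arctangent, θ_B = 47.03°.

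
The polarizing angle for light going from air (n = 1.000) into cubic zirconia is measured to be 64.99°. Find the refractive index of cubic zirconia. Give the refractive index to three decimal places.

n ≈ 2.144

Full polarization of the reflected beam means tan θ_B = n₂/n₁, where n₁ is the incident medium (air).
n₂ = n₁ tan θ_B = 1.000 × tan 64.99° = 2.144.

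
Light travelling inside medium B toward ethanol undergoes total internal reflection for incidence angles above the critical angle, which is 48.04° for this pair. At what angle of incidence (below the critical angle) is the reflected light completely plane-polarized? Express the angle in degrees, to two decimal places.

At the critical angle sin θ_c = n₂/n₁, giving n₂/n₁ = sin 48.04° = 0.7436.
Then tan θ_B = n₂/n₁ = 0.7436, so θ_B = arctan 0.7436 = 36.63°.

θ_B ≈ 36.63°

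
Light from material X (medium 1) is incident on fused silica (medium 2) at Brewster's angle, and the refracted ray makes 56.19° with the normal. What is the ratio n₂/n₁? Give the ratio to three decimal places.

θ_B + θ_t = 90°, so θ_B = 90° − 56.19° = 33.81°.
tan θ_B = n₂/n₁, so n₂/n₁ = tan 33.81° = 0.670.

n₂/n₁ ≈ 0.670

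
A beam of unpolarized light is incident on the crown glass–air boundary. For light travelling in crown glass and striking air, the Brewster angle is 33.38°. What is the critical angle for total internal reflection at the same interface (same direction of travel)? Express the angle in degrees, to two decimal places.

θ_c ≈ 41.21°

n₂/n₁ = tan 33.38° = 0.6589; the critical angle satisfies sin θ_c = n₂/n₁.
θ_c = arcsin(0.6589) = 41.21°.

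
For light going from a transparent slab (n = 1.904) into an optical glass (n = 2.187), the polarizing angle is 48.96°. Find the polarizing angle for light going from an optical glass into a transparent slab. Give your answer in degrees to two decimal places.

tan θ_B' = n₁/n₂ = 1/tan θ_B, so θ_B' = 90° − θ_B.
θ_B' = 90° − 48.96° = 41.04°.

θ_B' ≈ 41.04°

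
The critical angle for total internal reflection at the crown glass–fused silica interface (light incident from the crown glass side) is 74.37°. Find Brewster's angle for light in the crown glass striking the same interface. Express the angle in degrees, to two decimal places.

At the critical angle sin θ_c = n₂/n₁, giving n₂/n₁ = sin 74.37° = 0.9630.
Then tan θ_B = n₂/n₁ = 0.9630, so θ_B = arctan 0.9630 = 43.92°.

θ_B ≈ 43.92°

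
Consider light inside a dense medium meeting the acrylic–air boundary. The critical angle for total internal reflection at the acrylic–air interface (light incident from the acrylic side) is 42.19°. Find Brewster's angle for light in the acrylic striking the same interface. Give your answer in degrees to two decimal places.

θ_B ≈ 33.88°

n₂/n₁ = sin θ_c = sin 42.19° = 0.6716.
tan θ_B equals the same ratio, so θ_B = arctan(0.6716) = 33.88°.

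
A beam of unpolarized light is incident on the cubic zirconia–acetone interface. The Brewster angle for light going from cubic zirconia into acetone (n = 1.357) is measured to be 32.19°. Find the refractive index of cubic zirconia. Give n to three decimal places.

Brewster's law: tan θ_B = n₂/n₁ (light incident in cubic zirconia, refracted into acetone).
n₁ = n₂ / tan θ_B = 1.357 / tan 32.19° = 2.156.

n ≈ 2.156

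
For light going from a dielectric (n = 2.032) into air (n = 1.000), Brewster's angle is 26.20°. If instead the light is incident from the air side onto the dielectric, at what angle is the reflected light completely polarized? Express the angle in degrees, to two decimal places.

The two Brewster angles are complementary: θ_B' = 90° − θ_B = 90° − 26.20° = 63.80°.

θ_B' ≈ 63.80°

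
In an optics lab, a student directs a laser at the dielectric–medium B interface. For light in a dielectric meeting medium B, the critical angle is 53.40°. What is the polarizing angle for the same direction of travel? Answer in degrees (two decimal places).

θ_B ≈ 38.76°

n₂/n₁ = sin θ_c = sin 53.40° = 0.8028.
tan θ_B equals the same ratio, so θ_B = arctan(0.8028) = 38.76°.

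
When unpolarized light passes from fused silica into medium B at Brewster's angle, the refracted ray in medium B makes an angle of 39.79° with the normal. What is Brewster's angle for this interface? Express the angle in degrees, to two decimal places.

θ_B ≈ 50.21°

Brewster's condition makes the reflected and refracted beams perpendicular: θ_B + θ_t = 90°.
θ_B = 90° − 39.79° = 50.21°.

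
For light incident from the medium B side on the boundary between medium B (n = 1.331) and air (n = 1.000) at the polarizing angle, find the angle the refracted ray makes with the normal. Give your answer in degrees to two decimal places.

θ_t ≈ 53.08°

First find Brewster's angle: tan θ_B = 1.000/1.331 = 0.7513, giving θ_B = 36.92°.
At Brewster's angle the reflected and refracted rays are perpendicular, so θ_t = 90° − θ_B = 90° − 36.92° = 53.08°.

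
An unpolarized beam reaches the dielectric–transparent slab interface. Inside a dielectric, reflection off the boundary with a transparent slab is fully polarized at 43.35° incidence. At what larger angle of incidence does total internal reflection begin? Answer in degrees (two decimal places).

From Brewster, n₂/n₁ = tan θ_B = tan 43.35° = 0.9440.
Then sin θ_c = n₂/n₁ = 0.9440, so θ_c = arcsin 0.9440 = 70.73°.

θ_c ≈ 70.73°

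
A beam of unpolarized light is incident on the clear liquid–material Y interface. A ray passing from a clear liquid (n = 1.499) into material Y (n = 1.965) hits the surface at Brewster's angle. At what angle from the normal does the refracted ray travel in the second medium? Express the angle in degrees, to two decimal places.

First find Brewster's angle: tan θ_B = 1.965/1.499 = 1.3109, giving θ_B = 52.66°.
The refracted ray is perpendicular to the reflected ray, so θ_t = 90° − θ_B = 37.34°.

θ_t ≈ 37.34°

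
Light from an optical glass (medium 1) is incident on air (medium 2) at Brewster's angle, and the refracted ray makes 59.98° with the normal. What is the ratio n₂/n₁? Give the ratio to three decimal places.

n₂/n₁ ≈ 0.578

θ_B + θ_t = 90°, so θ_B = 90° − 59.98° = 30.02°.
tan θ_B = n₂/n₁, so n₂/n₁ = tan 30.02° = 0.578.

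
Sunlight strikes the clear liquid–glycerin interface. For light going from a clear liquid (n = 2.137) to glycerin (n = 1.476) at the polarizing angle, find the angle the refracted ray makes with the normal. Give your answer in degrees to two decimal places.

θ_B = arctan(n₂/n₁) = arctan(1.476/2.137) = 34.63°.
The refracted ray is perpendicular to the reflected ray, so θ_t = 90° − θ_B = 55.37°.

θ_t ≈ 55.37°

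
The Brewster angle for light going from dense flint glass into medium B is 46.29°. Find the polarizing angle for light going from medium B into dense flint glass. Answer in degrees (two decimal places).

θ_B' ≈ 43.71°

The two Brewster angles are complementary: θ_B' = 90° − θ_B = 90° − 46.29° = 43.71°.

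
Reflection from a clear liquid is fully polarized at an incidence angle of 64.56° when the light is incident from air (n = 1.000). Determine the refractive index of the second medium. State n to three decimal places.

Brewster's law: tan θ_B = n₂/n₁ (light incident in air, refracted into a clear liquid).
n₂ = n₁ tan θ_B = 1.000 × tan 64.56° = 2.102.

n ≈ 2.102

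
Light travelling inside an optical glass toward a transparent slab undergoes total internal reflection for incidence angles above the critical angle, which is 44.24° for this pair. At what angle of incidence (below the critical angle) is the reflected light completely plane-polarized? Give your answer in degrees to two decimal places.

θ_B ≈ 34.90°

n₂/n₁ = sin θ_c = sin 44.24° = 0.6977.
tan θ_B equals the same ratio, so θ_B = arctan(0.6977) = 34.90°.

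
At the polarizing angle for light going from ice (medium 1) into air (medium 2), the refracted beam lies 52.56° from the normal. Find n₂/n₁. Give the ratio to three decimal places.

n₂/n₁ ≈ 0.766

θ_B + θ_t = 90°, so θ_B = 90° − 52.56° = 37.44°.
tan θ_B = n₂/n₁, so n₂/n₁ = tan 37.44° = 0.766.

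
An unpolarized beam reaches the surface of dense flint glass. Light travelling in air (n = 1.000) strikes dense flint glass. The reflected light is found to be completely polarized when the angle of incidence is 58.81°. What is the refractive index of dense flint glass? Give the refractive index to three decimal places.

Full polarization of the reflected beam means tan θ_B = n₂/n₁, where n₁ is the incident medium (air).
n₂ = n₁ tan θ_B = 1.000 × tan 58.81° = 1.652.

n ≈ 1.652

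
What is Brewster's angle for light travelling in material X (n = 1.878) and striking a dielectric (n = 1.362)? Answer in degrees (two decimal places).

tan θ_B = n₂/n₁ = 1.362/1.878 = 0.7252. Taking the arctangent, θ_B = 35.95°.

θ_B ≈ 35.95°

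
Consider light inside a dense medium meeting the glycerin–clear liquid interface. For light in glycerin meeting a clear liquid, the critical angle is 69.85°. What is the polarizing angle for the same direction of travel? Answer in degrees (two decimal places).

θ_B ≈ 43.19°

n₂/n₁ = sin θ_c = sin 69.85° = 0.9388.
tan θ_B equals the same ratio, so θ_B = arctan(0.9388) = 43.19°.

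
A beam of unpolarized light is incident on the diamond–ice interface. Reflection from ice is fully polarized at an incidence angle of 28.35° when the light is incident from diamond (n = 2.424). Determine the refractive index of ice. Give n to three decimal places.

At Brewster's angle, tan θ_B = n₂/n₁ with n₁ on the incident side (diamond) and n₂ on the transmitted side (ice).
n₂ = n₁ tan θ_B = 2.424 × tan 28.35° = 1.308.

n ≈ 1.308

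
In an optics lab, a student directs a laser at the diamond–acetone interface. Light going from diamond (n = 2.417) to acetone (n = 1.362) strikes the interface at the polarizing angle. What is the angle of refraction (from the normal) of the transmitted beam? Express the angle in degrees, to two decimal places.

θ_t ≈ 60.60°

tan θ_B = n₂/n₁ = 1.362/2.417 = 0.5635, so θ_B = 29.40°.
At Brewster's angle the reflected and refracted rays are perpendicular, so θ_t = 90° − θ_B = 90° − 29.40° = 60.60°.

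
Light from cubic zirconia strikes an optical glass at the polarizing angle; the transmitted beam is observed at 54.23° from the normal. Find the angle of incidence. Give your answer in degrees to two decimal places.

Since the reflected and refracted rays are at right angles at the polarizing angle, θ_B + θ_t = 90°.
θ_B = 90° − 54.23° = 35.77°.

θ_B ≈ 35.77°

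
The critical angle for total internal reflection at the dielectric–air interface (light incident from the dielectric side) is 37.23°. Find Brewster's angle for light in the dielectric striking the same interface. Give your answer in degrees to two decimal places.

sin θ_c = n₂/n₁, so n₂/n₁ = sin 37.23° = 0.6050.
Brewster: tan θ_B = n₂/n₁ = 0.6050.
θ_B = arctan(0.6050) = 31.17°.

θ_B ≈ 31.17°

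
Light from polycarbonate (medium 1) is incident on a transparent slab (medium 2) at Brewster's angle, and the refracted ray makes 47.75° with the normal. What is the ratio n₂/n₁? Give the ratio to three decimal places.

n₂/n₁ ≈ 0.908

θ_B + θ_t = 90°, so θ_B = 90° − 47.75° = 42.25°.
Then n₂/n₁ = tan θ_B = tan 42.25° = 0.908.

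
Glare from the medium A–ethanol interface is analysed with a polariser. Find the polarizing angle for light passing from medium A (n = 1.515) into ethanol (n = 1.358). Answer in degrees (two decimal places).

At Brewster's angle the reflected and refracted rays are perpendicular, which with Snell's law gives tan θ_B = n₂/n₁.
Here n₂/n₁ = 1.358/1.515 = 0.8964, and Brewster's law gives tan θ_B = n₂/n₁.
θ_B = arctan(0.8964) = 41.87°.

θ_B ≈ 41.87°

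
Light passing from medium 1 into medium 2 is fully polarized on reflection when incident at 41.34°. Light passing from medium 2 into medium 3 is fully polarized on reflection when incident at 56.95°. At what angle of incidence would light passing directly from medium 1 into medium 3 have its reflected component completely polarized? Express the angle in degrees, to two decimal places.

θ_B ≈ 53.51°

tan θ_B(1→2) = n₂/n₁ = tan 41.34° = 0.8798.
tan θ_B(2→3) = n₃/n₂ = tan 56.95° = 1.5369.
So n₃/n₁ = (n₂/n₁)(n₃/n₂) = 0.8798 × 1.5369 = 1.3521.
θ_B(1→3) = arctan(1.3521) = 53.51°.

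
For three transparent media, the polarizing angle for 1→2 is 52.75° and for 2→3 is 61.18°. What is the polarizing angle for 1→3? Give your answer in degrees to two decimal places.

θ_B ≈ 67.30°

n₂/n₁ = tan 52.75° = 1.3151 and n₃/n₂ = tan 61.18° = 1.8175.
Multiplying, n₃/n₁ = 1.3151 × 1.8175 = 2.3901, and θ_B(1→3) = arctan 2.3901 = 67.30°.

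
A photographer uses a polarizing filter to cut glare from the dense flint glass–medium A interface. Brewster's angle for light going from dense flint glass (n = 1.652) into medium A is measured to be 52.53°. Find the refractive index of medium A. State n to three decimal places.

n ≈ 2.155

At Brewster's angle, tan θ_B = n₂/n₁ with n₁ on the incident side (dense flint glass) and n₂ on the transmitted side (medium A).
n₂ = n₁ tan θ_B = 1.652 × tan 52.53° = 2.155.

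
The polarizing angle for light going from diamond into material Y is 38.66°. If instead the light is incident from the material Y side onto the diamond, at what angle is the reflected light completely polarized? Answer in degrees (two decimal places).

θ_B' ≈ 51.34°

The two Brewster angles are complementary: θ_B' = 90° − θ_B = 90° − 38.66° = 51.34°.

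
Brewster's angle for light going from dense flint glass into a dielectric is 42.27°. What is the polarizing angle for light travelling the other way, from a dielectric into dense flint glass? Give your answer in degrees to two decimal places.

θ_B' ≈ 47.73°

Reversing the direction swaps n₁ and n₂, so tan θ_B' = 1/tan θ_B and θ_B' = 90° − θ_B.
Hence θ_B' = 90° − 42.27° = 47.73°.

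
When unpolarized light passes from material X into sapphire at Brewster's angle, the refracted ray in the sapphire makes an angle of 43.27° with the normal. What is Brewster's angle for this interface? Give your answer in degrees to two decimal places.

θ_B ≈ 46.73°

Brewster's condition makes the reflected and refracted beams perpendicular: θ_B + θ_t = 90°.
So θ_B = 90° − θ_t = 90° − 43.27° = 46.73°.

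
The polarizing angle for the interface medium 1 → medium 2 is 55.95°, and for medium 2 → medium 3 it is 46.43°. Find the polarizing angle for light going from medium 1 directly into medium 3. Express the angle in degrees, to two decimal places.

n₂/n₁ = tan 55.95° = 1.4798 and n₃/n₂ = tan 46.43° = 1.0512.
So n₃/n₁ = (n₂/n₁)(n₃/n₂) = 1.4798 × 1.0512 = 1.5555.
θ_B(1→3) = arctan(1.5555) = 57.26°.

θ_B ≈ 57.26°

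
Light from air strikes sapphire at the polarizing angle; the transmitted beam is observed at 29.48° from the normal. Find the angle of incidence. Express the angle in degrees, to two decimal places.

Since the reflected and refracted rays are at right angles at the polarizing angle, θ_B + θ_t = 90°.
θ_B = 90° − 29.48° = 60.52°.

θ_B ≈ 60.52°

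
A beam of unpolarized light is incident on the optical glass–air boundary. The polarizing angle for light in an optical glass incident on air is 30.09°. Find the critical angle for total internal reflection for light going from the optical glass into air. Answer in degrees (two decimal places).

From Brewster, n₂/n₁ = tan θ_B = tan 30.09° = 0.5794.
Then sin θ_c = n₂/n₁ = 0.5794, so θ_c = arcsin 0.5794 = 35.41°.

θ_c ≈ 35.41°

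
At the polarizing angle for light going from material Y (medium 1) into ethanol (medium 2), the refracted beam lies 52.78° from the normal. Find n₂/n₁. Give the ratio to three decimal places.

At Brewster incidence θ_B = 90° − θ_t = 90° − 52.78° = 37.22°.
Then n₂/n₁ = tan θ_B = tan 37.22° = 0.760.

n₂/n₁ ≈ 0.760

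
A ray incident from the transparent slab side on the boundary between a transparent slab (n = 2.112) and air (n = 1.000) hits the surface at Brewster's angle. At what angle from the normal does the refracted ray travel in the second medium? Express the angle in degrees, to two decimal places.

First find Brewster's angle: tan θ_B = 1.000/2.112 = 0.4735, giving θ_B = 25.34°.
The refracted ray is perpendicular to the reflected ray, so θ_t = 90° − θ_B = 64.66°.

θ_t ≈ 64.66°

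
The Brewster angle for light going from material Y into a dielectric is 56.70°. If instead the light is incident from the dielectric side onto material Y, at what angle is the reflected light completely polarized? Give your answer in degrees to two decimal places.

The two Brewster angles are complementary: θ_B' = 90° − θ_B = 90° − 56.70° = 33.30°.

θ_B' ≈ 33.30°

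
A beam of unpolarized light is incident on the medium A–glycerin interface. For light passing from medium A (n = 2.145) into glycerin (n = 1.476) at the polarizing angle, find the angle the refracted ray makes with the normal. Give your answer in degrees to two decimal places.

tan θ_B = n₂/n₁ = 1.476/2.145 = 0.6881, so θ_B = 34.53°.
The refracted ray is perpendicular to the reflected ray, so θ_t = 90° − θ_B = 55.47°.

θ_t ≈ 55.47°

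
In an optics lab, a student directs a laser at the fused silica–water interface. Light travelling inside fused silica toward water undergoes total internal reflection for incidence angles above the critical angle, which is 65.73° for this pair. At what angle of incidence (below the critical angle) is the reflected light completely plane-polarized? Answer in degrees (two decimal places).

n₂/n₁ = sin θ_c = sin 65.73° = 0.9116.
tan θ_B equals the same ratio, so θ_B = arctan(0.9116) = 42.35°.

θ_B ≈ 42.35°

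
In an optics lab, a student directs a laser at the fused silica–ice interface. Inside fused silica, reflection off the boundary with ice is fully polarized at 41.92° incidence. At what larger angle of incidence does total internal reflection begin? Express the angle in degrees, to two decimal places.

tan θ_B = n₂/n₁ = tan 41.92° = 0.8979.
Total internal reflection: sin θ_c = n₂/n₁ = 0.8979.
θ_c = arcsin(0.8979) = 63.88°.

θ_c ≈ 63.88°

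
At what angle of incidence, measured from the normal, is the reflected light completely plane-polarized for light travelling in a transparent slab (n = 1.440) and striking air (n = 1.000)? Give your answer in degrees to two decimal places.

θ_B ≈ 34.78°

Brewster's condition: tan θ_B = n₂/n₁ = 1.000/1.440 = 0.6944. Taking the arctangent, θ_B = 34.78°.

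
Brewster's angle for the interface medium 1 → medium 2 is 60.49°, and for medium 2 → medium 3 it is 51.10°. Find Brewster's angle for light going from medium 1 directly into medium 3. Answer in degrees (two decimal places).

tan θ_B(1→2) = n₂/n₁ = tan 60.49° = 1.7668.
tan θ_B(2→3) = n₃/n₂ = tan 51.10° = 1.2393.
Multiplying, n₃/n₁ = 1.7668 × 1.2393 = 2.1896, and θ_B(1→3) = arctan 2.1896 = 65.45°.

θ_B ≈ 65.45°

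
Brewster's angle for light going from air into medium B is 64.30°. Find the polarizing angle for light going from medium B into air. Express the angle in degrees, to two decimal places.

θ_B' ≈ 25.70°

tan θ_B' = n₁/n₂ = 1/tan θ_B, so θ_B' = 90° − θ_B.
θ_B' = 90° − 64.30° = 25.70°.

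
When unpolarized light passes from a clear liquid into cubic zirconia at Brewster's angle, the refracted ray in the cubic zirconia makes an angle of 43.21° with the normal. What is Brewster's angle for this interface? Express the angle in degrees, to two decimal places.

θ_B ≈ 46.79°

Brewster's condition makes the reflected and refracted beams perpendicular: θ_B + θ_t = 90°.
θ_B = 90° − 43.21° = 46.79°.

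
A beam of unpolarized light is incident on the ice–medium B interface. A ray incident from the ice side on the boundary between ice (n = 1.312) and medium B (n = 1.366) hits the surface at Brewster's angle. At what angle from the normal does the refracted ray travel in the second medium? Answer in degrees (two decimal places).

θ_t ≈ 43.84°

tan θ_B = n₂/n₁ = 1.366/1.312 = 1.0412, so θ_B = 46.16°.
Since θ_B + θ_t = 90° at Brewster incidence, θ_t = 90° − 46.16° = 43.84°.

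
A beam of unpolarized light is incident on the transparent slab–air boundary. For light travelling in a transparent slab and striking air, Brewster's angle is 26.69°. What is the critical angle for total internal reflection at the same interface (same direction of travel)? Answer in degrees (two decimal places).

From Brewster, n₂/n₁ = tan θ_B = tan 26.69° = 0.5027.
Then sin θ_c = n₂/n₁ = 0.5027, so θ_c = arcsin 0.5027 = 30.18°.

θ_c ≈ 30.18°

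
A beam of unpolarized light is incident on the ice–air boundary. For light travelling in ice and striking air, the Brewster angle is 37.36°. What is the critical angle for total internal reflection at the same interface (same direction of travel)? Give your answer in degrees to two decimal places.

θ_c ≈ 49.77°

n₂/n₁ = tan 37.36° = 0.7635; the critical angle satisfies sin θ_c = n₂/n₁.
θ_c = arcsin(0.7635) = 49.77°.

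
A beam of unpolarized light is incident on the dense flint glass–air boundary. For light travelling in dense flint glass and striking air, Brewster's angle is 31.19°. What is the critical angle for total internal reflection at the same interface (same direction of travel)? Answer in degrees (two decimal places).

From Brewster, n₂/n₁ = tan θ_B = tan 31.19° = 0.6054.
Then sin θ_c = n₂/n₁ = 0.6054, so θ_c = arcsin 0.6054 = 37.26°.

θ_c ≈ 37.26°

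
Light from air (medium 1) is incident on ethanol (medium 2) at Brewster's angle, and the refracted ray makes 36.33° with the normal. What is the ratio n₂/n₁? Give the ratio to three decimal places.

n₂/n₁ ≈ 1.360

θ_B + θ_t = 90°, so θ_B = 90° − 36.33° = 53.67°.
tan θ_B = n₂/n₁, so n₂/n₁ = tan 53.67° = 1.360.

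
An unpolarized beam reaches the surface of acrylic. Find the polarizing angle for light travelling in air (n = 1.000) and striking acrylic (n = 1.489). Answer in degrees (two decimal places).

θ_B ≈ 56.12°

At Brewster's angle the reflected and refracted rays are perpendicular, which with Snell's law gives tan θ_B = n₂/n₁.
Here n₂/n₁ = 1.489/1.000 = 1.4890, and Brewster's law gives tan θ_B = n₂/n₁. Taking the arctangent, θ_B = 56.12°.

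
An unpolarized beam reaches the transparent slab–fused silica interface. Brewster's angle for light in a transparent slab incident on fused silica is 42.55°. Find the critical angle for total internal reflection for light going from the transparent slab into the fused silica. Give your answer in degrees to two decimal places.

θ_c ≈ 66.63°

tan θ_B = n₂/n₁ = tan 42.55° = 0.9179.
Total internal reflection: sin θ_c = n₂/n₁ = 0.9179.
θ_c = arcsin(0.9179) = 66.63°.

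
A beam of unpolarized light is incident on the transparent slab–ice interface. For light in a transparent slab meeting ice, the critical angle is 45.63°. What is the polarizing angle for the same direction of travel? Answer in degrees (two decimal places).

At the critical angle sin θ_c = n₂/n₁, giving n₂/n₁ = sin 45.63° = 0.7148.
Then tan θ_B = n₂/n₁ = 0.7148, so θ_B = arctan 0.7148 = 35.56°.

θ_B ≈ 35.56°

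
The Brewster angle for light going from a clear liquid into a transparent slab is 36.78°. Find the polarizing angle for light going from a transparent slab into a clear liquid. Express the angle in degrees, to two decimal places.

The two Brewster angles are complementary: θ_B' = 90° − θ_B = 90° − 36.78° = 53.22°.

θ_B' ≈ 53.22°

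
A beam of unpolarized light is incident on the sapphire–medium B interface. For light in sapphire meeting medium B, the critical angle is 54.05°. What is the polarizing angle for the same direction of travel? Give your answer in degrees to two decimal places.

sin θ_c = n₂/n₁, so n₂/n₁ = sin 54.05° = 0.8095.
Brewster: tan θ_B = n₂/n₁ = 0.8095.
θ_B = arctan(0.8095) = 38.99°.

θ_B ≈ 38.99°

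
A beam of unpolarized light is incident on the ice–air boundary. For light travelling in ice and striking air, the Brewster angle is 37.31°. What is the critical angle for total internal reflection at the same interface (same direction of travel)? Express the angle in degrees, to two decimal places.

From Brewster, n₂/n₁ = tan θ_B = tan 37.31° = 0.7621.
Then sin θ_c = n₂/n₁ = 0.7621, so θ_c = arcsin 0.7621 = 49.65°.

θ_c ≈ 49.65°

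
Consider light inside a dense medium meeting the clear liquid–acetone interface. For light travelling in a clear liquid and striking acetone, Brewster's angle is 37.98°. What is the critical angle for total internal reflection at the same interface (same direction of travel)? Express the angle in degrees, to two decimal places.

tan θ_B = n₂/n₁ = tan 37.98° = 0.7807.
Total internal reflection: sin θ_c = n₂/n₁ = 0.7807.
θ_c = arcsin(0.7807) = 51.33°.

θ_c ≈ 51.33°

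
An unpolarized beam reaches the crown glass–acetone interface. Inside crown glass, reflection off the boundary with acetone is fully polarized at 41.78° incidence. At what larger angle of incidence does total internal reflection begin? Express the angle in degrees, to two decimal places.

n₂/n₁ = tan 41.78° = 0.8935; the critical angle satisfies sin θ_c = n₂/n₁.
θ_c = arcsin(0.8935) = 63.31°.

θ_c ≈ 63.31°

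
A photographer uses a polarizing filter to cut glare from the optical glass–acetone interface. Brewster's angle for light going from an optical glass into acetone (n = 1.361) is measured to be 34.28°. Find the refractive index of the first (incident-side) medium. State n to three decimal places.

At Brewster's angle, tan θ_B = n₂/n₁ with n₁ on the incident side (an optical glass) and n₂ on the transmitted side (acetone).
n₁ = n₂ / tan θ_B = 1.361 / tan 34.28° = 1.997.

n ≈ 1.997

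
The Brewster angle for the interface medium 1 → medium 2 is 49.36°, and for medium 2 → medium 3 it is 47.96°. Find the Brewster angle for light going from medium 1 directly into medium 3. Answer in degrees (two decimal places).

θ_B ≈ 52.26°

n₂/n₁ = tan 49.36° = 1.1651 and n₃/n₂ = tan 47.96° = 1.1091.
Multiplying, n₃/n₁ = 1.1651 × 1.1091 = 1.2921, and θ_B(1→3) = arctan 1.2921 = 52.26°.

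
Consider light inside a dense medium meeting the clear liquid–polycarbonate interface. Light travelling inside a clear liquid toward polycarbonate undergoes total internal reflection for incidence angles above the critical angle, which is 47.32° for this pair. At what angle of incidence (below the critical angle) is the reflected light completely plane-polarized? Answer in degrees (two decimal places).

n₂/n₁ = sin θ_c = sin 47.32° = 0.7352.
tan θ_B equals the same ratio, so θ_B = arctan(0.7352) = 36.32°.

θ_B ≈ 36.32°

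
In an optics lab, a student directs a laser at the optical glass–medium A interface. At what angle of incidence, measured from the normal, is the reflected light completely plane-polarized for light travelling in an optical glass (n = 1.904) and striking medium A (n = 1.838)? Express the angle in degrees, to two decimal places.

θ_B ≈ 43.99°

Here n₂/n₁ = 1.838/1.904 = 0.9653, and Brewster's law gives tan θ_B = n₂/n₁.
θ_B = arctan(0.9653) = 43.99°.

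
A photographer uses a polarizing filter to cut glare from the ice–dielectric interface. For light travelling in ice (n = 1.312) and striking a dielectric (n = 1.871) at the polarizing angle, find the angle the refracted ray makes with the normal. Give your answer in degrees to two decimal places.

θ_t ≈ 35.04°

θ_B = arctan(n₂/n₁) = arctan(1.871/1.312) = 54.96°.
At Brewster's angle the reflected and refracted rays are perpendicular, so θ_t = 90° − θ_B = 90° − 54.96° = 35.04°.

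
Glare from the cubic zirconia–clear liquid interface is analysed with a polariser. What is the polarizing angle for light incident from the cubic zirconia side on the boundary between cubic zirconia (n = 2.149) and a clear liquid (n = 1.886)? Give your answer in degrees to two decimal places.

At Brewster's angle the reflected and refracted rays are perpendicular, which with Snell's law gives tan θ_B = n₂/n₁.
Here n₂/n₁ = 1.886/2.149 = 0.8776, and Brewster's law gives tan θ_B = n₂/n₁.
So θ_B = arctan 0.8776 = 41.27°.

θ_B ≈ 41.27°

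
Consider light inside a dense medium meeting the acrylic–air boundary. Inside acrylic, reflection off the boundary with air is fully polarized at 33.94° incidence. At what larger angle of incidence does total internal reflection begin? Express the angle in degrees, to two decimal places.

θ_c ≈ 42.30°

From Brewster, n₂/n₁ = tan θ_B = tan 33.94° = 0.6730.
Then sin θ_c = n₂/n₁ = 0.6730, so θ_c = arcsin 0.6730 = 42.30°.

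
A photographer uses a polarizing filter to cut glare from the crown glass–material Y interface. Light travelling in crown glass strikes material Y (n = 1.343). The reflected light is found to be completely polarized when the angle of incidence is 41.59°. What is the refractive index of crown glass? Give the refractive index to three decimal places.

n ≈ 1.513

Brewster's law: tan θ_B = n₂/n₁ (light incident in crown glass, refracted into material Y).
n₁ = n₂ / tan θ_B = 1.343 / tan 41.59° = 1.513.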